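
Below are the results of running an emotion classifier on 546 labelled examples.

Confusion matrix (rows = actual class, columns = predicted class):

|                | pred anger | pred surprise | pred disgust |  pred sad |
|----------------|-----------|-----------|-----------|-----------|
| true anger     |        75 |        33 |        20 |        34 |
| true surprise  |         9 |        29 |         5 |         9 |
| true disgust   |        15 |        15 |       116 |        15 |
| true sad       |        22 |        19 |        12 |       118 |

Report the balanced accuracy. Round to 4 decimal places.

Balanced accuracy = mean of per-class recall.
  anger: recall = 75/162 = 0.46296
  surprise: recall = 29/52 = 0.55769
  disgust: recall = 116/161 = 0.72050
  sad: recall = 118/171 = 0.69006
Mean = (0.46296 + 0.55769 + 0.72050 + 0.69006) / 4 = 0.6078

0.6078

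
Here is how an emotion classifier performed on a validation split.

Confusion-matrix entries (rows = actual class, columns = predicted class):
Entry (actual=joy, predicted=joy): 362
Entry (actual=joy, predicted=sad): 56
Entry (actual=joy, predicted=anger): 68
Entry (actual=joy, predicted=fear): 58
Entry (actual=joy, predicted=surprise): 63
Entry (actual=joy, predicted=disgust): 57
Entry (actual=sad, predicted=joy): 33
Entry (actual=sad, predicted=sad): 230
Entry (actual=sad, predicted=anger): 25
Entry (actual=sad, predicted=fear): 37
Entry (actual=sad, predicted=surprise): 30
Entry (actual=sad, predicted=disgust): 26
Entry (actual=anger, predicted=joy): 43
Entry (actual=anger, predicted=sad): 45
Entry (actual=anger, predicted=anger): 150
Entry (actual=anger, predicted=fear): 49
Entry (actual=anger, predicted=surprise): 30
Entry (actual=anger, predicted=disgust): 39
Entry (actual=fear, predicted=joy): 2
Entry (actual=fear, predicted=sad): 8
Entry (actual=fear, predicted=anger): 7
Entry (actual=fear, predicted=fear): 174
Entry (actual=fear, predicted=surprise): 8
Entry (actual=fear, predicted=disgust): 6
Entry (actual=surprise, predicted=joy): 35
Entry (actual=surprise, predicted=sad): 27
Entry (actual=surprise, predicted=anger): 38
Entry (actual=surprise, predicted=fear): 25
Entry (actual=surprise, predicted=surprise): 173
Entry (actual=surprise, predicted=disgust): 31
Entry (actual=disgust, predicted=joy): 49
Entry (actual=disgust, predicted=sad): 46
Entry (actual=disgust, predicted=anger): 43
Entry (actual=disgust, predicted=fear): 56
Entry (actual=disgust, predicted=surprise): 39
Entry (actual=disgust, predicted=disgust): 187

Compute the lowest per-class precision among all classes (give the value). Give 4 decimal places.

Per-class precision (TP/(TP+FP)):
  joy: TP=362, FP=33+43+2+35+49=162 → 362/524 = 0.69084
  sad: TP=230, FP=56+45+8+27+46=182 → 230/412 = 0.55825
  anger: TP=150, FP=68+25+7+38+43=181 → 150/331 = 0.45317
  fear: TP=174, FP=58+37+49+25+56=225 → 174/399 = 0.43609
  surprise: TP=173, FP=63+30+30+8+39=170 → 173/343 = 0.50437
  disgust: TP=187, FP=57+26+39+6+31=159 → 187/346 = 0.54046
Lowest is class 'fear' with precision = 0.4361.

0.4361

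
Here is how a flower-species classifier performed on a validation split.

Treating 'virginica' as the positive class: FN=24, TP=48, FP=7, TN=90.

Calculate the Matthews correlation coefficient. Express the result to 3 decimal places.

0.627

MCC = (TP·TN − FP·FN) / √((TP+FP)(TP+FN)(TN+FP)(TN+FN))
Numerator = 48·90 − 7·24 = 4152
Denominator = √(55·72·97·114) = √43789680 = 6617.3771
MCC = 4152 / 6617.3771 = 0.627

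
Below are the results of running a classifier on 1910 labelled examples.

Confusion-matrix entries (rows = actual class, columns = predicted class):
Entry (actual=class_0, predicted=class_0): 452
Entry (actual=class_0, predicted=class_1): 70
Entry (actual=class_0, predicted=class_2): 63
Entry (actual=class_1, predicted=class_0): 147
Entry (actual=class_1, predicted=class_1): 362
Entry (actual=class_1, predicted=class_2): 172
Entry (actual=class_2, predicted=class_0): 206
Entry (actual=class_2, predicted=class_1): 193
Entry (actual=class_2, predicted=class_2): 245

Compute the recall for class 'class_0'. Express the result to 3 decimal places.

recall = TP/(TP+FN).
class_0: TP=452, FN=70+63=133 → 452/585 = 0.7726

0.773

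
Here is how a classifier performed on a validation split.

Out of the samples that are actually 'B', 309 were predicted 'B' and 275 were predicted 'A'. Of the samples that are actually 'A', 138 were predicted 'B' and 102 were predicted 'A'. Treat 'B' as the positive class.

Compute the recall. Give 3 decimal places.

Recall = TP/(TP+FN) = 309/(309+275) = 309/584 = 0.529

0.529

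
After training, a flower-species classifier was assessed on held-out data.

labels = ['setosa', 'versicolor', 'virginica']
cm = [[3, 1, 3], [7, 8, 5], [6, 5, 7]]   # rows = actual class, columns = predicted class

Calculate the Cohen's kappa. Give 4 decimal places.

0.1086

Observed agreement pₒ = trace/N = 18/45 = 0.40000
Expected agreement pₑ = Σ (rowᵢ·colᵢ)/N² = (7·16 + 20·14 + 18·15)/45² = 0.32691
κ = (pₒ − pₑ)/(1 − pₑ) = (0.40000 − 0.32691)/(1 − 0.32691) = 0.1086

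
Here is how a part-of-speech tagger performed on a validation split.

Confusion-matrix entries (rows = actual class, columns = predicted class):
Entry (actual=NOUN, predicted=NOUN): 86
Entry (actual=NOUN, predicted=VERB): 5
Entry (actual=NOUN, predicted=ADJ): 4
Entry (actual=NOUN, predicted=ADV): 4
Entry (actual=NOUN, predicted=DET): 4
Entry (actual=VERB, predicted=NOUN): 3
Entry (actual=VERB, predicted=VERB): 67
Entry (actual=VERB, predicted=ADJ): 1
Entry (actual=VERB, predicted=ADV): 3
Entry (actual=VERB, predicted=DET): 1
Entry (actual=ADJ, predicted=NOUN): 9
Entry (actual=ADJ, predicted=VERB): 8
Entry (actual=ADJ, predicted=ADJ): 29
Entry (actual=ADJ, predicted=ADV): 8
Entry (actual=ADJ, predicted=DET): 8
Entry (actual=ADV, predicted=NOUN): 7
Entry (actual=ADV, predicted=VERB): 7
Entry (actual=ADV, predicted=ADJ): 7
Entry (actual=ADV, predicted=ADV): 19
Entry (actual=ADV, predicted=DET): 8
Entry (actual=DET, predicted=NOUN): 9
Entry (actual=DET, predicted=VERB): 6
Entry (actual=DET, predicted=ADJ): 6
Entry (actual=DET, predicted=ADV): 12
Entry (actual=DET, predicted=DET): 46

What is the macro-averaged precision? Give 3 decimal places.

Per-class precision (TP/(TP+FP)):
  NOUN: TP=86, FP=3+9+7+9=28 → 86/114 = 0.7544
  VERB: TP=67, FP=5+8+7+6=26 → 67/93 = 0.7204
  ADJ: TP=29, FP=4+1+7+6=18 → 29/47 = 0.6170
  ADV: TP=19, FP=4+3+8+12=27 → 19/46 = 0.4130
  DET: TP=46, FP=4+1+8+8=21 → 46/67 = 0.6866
Macro-precision = mean = (0.7544 + 0.7204 + 0.6170 + 0.4130 + 0.6866) / 5 = 0.638

0.638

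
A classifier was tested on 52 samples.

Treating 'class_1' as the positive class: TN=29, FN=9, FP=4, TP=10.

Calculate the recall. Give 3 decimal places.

Recall = TP/(TP+FN) = 10/(10+9) = 10/19 = 0.526

0.526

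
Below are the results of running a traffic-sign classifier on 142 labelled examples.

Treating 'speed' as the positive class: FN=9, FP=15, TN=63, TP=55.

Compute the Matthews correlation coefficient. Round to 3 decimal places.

MCC = (TP·TN − FP·FN) / √((TP+FP)(TP+FN)(TN+FP)(TN+FN))
Numerator = 55·63 − 15·9 = 3330
Denominator = √(70·64·78·72) = √25159680 = 5015.9426
MCC = 3330 / 5015.9426 = 0.664

0.664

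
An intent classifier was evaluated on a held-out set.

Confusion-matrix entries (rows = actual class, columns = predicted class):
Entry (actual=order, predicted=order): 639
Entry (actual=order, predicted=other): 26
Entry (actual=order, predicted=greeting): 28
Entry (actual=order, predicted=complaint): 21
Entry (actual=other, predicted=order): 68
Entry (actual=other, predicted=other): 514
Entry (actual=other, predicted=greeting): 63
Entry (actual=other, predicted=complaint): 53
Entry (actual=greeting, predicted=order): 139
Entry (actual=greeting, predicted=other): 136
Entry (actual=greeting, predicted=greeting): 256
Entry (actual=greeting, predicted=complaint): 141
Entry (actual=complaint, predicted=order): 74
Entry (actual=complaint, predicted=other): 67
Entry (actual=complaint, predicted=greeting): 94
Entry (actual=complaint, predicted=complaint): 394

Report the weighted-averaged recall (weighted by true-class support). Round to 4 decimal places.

Per-class recall (TP/(TP+FN)):
  order: TP=639, FN=26+28+21=75 → 639/714 = 0.89496
  other: TP=514, FN=68+63+53=184 → 514/698 = 0.73639
  greeting: TP=256, FN=139+136+141=416 → 256/672 = 0.38095
  complaint: TP=394, FN=74+67+94=235 → 394/629 = 0.62639
Weighted-recall = Σ (supportᵢ/N)·recallᵢ with N=2713: (714/2713)·0.89496 + (698/2713)·0.73639 + (672/2713)·0.38095 + (629/2713)·0.62639 = 0.6646

0.6646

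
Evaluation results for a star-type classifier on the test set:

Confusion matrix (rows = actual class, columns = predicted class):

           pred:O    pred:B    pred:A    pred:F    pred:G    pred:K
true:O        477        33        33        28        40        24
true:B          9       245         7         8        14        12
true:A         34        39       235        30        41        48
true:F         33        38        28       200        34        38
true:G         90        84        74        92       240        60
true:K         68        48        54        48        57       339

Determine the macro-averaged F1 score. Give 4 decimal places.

0.5743

Per-class F1 score (2·TP/(2·TP+FP+FN)):
  O: TP=477, FP=9+34+33+90+68=234, FN=33+33+28+40+24=158 → 954/1346 = 0.70877
  B: TP=245, FP=33+39+38+84+48=242, FN=9+7+8+14+12=50 → 490/782 = 0.62660
  A: TP=235, FP=33+7+28+74+54=196, FN=34+39+30+41+48=192 → 470/858 = 0.54779
  F: TP=200, FP=28+8+30+92+48=206, FN=33+38+28+34+38=171 → 400/777 = 0.51480
  G: TP=240, FP=40+14+41+34+57=186, FN=90+84+74+92+60=400 → 480/1066 = 0.45028
  K: TP=339, FP=24+12+48+38+60=182, FN=68+48+54+48+57=275 → 678/1135 = 0.59736
Macro-F1 score = mean = (0.70877 + 0.62660 + 0.54779 + 0.51480 + 0.45028 + 0.59736) / 6 = 0.5743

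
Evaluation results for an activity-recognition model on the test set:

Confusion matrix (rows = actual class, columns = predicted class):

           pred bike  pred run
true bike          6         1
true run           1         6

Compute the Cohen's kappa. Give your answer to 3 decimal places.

Observed agreement pₒ = trace/N = 12/14 = 0.8571
Expected agreement pₑ = Σ (rowᵢ·colᵢ)/N² = (7·7 + 7·7)/14² = 0.5000
κ = (pₒ − pₑ)/(1 − pₑ) = (0.8571 − 0.5000)/(1 − 0.5000) = 0.714

0.714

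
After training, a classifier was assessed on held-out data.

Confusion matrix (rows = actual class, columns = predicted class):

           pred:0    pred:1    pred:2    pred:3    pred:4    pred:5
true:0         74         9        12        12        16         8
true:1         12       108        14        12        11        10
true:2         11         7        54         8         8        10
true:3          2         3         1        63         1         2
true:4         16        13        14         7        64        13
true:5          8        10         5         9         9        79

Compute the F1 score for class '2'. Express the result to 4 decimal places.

0.5455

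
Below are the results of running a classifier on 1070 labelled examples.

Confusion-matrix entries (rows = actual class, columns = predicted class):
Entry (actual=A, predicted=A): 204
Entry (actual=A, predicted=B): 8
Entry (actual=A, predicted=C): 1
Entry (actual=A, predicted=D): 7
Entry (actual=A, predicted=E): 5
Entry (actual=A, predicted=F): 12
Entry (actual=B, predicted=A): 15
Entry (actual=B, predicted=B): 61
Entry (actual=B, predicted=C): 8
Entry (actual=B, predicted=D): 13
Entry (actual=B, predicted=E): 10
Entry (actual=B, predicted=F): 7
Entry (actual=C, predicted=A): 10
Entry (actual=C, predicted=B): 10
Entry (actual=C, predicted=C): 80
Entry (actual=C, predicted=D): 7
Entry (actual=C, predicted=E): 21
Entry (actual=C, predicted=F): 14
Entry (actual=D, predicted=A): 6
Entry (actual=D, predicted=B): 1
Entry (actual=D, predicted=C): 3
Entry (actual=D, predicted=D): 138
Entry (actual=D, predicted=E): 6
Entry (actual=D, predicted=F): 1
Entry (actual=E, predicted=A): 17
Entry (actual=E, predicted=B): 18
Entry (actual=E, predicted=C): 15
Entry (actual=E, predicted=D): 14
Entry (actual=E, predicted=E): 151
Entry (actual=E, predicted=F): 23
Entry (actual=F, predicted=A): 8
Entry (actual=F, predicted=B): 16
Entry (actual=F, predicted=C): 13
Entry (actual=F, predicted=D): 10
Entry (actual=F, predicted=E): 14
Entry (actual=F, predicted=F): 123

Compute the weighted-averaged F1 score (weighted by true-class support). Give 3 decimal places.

0.703

Per-class F1 score (2·TP/(2·TP+FP+FN)):
  A: TP=204, FP=15+10+6+17+8=56, FN=8+1+7+5+12=33 → 408/497 = 0.8209
  B: TP=61, FP=8+10+1+18+16=53, FN=15+8+13+10+7=53 → 122/228 = 0.5351
  C: TP=80, FP=1+8+3+15+13=40, FN=10+10+7+21+14=62 → 160/262 = 0.6107
  D: TP=138, FP=7+13+7+14+10=51, FN=6+1+3+6+1=17 → 276/344 = 0.8023
  E: TP=151, FP=5+10+21+6+14=56, FN=17+18+15+14+23=87 → 302/445 = 0.6787
  F: TP=123, FP=12+7+14+1+23=57, FN=8+16+13+10+14=61 → 246/364 = 0.6758
Weighted-F1 score = Σ (supportᵢ/N)·F1 scoreᵢ with N=1070: (237/1070)·0.8209 + (114/1070)·0.5351 + (142/1070)·0.6107 + (155/1070)·0.8023 + (238/1070)·0.6787 + (184/1070)·0.6758 = 0.703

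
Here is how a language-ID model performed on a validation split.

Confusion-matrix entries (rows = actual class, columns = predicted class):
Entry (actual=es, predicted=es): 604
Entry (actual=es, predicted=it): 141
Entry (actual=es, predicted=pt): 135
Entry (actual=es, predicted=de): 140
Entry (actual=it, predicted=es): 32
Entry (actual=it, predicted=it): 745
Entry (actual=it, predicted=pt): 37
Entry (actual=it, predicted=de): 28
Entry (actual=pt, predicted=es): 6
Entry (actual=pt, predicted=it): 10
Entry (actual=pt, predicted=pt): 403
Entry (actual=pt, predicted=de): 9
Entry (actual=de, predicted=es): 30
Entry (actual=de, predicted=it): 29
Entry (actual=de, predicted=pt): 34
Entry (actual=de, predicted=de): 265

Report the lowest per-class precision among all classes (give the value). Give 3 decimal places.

0.600

Per-class precision (TP/(TP+FP)):
  es: TP=604, FP=32+6+30=68 → 604/672 = 0.8988
  it: TP=745, FP=141+10+29=180 → 745/925 = 0.8054
  pt: TP=403, FP=135+37+34=206 → 403/609 = 0.6617
  de: TP=265, FP=140+28+9=177 → 265/442 = 0.5995
Lowest is class 'de' with precision = 0.600.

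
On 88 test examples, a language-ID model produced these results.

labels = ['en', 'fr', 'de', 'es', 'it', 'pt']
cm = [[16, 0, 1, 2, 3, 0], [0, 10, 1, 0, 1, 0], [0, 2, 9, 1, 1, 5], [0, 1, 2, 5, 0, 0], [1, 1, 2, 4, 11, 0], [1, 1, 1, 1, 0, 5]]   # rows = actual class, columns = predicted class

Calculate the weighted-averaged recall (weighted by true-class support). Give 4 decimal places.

Per-class recall (TP/(TP+FN)):
  en: TP=16, FN=0+1+2+3+0=6 → 16/22 = 0.72727
  fr: TP=10, FN=0+1+0+1+0=2 → 10/12 = 0.83333
  de: TP=9, FN=0+2+1+1+5=9 → 9/18 = 0.50000
  es: TP=5, FN=0+1+2+0+0=3 → 5/8 = 0.62500
  it: TP=11, FN=1+1+2+4+0=8 → 11/19 = 0.57895
  pt: TP=5, FN=1+1+1+1+0=4 → 5/9 = 0.55556
Weighted-recall = Σ (supportᵢ/N)·recallᵢ with N=88: (22/88)·0.72727 + (12/88)·0.83333 + (18/88)·0.50000 + (8/88)·0.62500 + (19/88)·0.57895 + (9/88)·0.55556 = 0.6364

0.6364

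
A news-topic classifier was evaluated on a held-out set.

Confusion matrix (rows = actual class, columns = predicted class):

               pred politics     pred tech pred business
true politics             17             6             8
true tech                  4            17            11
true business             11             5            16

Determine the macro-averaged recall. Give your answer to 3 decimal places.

Per-class recall (TP/(TP+FN)):
  politics: TP=17, FN=6+8=14 → 17/31 = 0.5484
  tech: TP=17, FN=4+11=15 → 17/32 = 0.5313
  business: TP=16, FN=11+5=16 → 16/32 = 0.5000
Macro-recall = mean = (0.5484 + 0.5313 + 0.5000) / 3 = 0.527

0.527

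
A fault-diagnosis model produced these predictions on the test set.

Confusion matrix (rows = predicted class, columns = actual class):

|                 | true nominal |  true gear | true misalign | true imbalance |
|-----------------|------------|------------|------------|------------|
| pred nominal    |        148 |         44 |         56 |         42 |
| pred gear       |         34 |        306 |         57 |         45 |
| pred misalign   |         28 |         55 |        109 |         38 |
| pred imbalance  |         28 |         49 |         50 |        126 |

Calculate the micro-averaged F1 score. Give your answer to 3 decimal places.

0.567

Micro-averaging pools counts across classes: ΣTP=689, ΣFP=526, ΣFN=526.
Micro-F1 score = 2·TP/(2·TP+FP+FN) on pooled counts = 0.567 (equals overall accuracy in single-label multiclass).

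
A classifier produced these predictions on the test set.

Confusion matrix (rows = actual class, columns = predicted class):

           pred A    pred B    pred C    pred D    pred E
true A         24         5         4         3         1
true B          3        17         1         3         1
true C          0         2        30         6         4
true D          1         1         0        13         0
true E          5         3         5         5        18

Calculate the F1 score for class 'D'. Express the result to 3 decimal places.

0.578

Treat 'D' as positive and all other classes as negative.
F1 score = 2·TP/(2·TP+FP+FN).
D: TP=13, FP=3+3+6+5=17, FN=1+1+0+0=2 → 26/45 = 0.5778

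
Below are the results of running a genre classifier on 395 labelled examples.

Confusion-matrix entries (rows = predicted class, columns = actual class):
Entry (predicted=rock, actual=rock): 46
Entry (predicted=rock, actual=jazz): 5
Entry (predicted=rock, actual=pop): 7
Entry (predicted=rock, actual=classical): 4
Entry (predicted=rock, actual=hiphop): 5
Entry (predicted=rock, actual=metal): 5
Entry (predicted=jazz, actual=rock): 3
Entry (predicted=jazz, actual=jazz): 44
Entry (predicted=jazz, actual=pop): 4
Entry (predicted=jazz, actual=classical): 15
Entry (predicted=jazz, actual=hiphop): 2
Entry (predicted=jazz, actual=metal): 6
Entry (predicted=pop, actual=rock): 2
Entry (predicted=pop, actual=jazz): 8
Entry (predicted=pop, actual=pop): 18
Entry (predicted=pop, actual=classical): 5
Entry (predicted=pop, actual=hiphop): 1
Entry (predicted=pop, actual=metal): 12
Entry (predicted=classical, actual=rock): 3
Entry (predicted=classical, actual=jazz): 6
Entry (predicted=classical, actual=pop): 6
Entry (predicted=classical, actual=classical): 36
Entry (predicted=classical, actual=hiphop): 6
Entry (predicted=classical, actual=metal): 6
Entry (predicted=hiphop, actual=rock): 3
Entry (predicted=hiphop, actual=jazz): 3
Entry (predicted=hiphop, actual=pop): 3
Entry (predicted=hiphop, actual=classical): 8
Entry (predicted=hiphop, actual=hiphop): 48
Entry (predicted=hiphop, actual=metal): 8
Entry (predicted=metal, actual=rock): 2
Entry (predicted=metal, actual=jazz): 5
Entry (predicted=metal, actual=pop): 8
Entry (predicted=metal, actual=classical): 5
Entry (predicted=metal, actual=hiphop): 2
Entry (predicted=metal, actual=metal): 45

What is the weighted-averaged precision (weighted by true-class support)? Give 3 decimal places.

0.599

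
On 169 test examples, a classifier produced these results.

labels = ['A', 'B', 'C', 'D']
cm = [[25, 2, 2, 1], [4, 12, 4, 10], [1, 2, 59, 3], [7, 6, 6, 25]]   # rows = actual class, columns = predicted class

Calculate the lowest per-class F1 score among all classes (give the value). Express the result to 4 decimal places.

0.4615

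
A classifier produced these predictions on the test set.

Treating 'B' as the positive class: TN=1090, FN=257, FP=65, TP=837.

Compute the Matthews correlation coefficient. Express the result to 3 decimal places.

0.723

MCC = (TP·TN − FP·FN) / √((TP+FP)(TP+FN)(TN+FP)(TN+FN))
Numerator = 837·1090 − 65·257 = 895625
Denominator = √(902·1094·1155·1347) = √1535229968580 = 1239043.9736
MCC = 895625 / 1239043.9736 = 0.723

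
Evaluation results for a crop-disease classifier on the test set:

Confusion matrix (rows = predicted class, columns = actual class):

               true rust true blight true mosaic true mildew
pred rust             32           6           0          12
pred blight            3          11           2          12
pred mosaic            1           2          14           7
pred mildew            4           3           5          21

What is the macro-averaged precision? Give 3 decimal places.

0.563

Per-class precision (TP/(TP+FP)):
  rust: TP=32, FP=6+0+12=18 → 32/50 = 0.6400
  blight: TP=11, FP=3+2+12=17 → 11/28 = 0.3929
  mosaic: TP=14, FP=1+2+7=10 → 14/24 = 0.5833
  mildew: TP=21, FP=4+3+5=12 → 21/33 = 0.6364
Macro-precision = mean = (0.6400 + 0.3929 + 0.5833 + 0.6364) / 4 = 0.563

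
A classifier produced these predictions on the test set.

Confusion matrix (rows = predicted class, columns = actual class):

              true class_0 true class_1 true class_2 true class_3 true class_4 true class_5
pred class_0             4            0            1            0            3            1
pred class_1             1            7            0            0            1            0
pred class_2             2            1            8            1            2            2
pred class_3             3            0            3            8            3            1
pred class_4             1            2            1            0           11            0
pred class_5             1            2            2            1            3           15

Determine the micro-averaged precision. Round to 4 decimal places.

0.5824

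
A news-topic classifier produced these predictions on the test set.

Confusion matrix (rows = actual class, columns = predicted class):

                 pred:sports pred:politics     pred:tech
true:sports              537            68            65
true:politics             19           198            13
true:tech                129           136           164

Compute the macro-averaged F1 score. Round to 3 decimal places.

0.636

Per-class F1 score (2·TP/(2·TP+FP+FN)):
  sports: TP=537, FP=19+129=148, FN=68+65=133 → 1074/1355 = 0.7926
  politics: TP=198, FP=68+136=204, FN=19+13=32 → 396/632 = 0.6266
  tech: TP=164, FP=65+13=78, FN=129+136=265 → 328/671 = 0.4888
Macro-F1 score = mean = (0.7926 + 0.6266 + 0.4888) / 3 = 0.636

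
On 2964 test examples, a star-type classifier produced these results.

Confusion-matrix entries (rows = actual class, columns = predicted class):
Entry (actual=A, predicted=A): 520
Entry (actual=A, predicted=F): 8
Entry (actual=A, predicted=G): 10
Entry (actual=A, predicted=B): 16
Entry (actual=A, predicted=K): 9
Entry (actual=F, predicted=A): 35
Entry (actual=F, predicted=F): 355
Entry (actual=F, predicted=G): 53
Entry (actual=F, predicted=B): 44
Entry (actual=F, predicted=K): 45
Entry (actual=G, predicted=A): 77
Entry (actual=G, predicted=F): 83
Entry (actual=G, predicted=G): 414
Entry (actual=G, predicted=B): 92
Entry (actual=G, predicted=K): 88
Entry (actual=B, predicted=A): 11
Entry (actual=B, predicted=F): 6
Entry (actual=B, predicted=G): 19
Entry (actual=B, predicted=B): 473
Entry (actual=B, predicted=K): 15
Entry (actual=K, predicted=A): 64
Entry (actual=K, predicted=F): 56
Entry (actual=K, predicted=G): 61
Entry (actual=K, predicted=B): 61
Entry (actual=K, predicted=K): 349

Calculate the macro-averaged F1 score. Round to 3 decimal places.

0.710

Per-class F1 score (2·TP/(2·TP+FP+FN)):
  A: TP=520, FP=35+77+11+64=187, FN=8+10+16+9=43 → 1040/1270 = 0.8189
  F: TP=355, FP=8+83+6+56=153, FN=35+53+44+45=177 → 710/1040 = 0.6827
  G: TP=414, FP=10+53+19+61=143, FN=77+83+92+88=340 → 828/1311 = 0.6316
  B: TP=473, FP=16+44+92+61=213, FN=11+6+19+15=51 → 946/1210 = 0.7818
  K: TP=349, FP=9+45+88+15=157, FN=64+56+61+61=242 → 698/1097 = 0.6363
Macro-F1 score = mean = (0.8189 + 0.6827 + 0.6316 + 0.7818 + 0.6363) / 5 = 0.710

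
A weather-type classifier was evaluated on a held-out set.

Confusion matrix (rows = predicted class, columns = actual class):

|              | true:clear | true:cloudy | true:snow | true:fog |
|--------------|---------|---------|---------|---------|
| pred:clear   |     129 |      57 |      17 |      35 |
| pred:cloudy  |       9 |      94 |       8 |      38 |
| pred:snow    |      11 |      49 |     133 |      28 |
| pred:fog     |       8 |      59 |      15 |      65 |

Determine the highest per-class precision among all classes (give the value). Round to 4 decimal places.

Per-class precision (TP/(TP+FP)):
  clear: TP=129, FP=57+17+35=109 → 129/238 = 0.54202
  cloudy: TP=94, FP=9+8+38=55 → 94/149 = 0.63087
  snow: TP=133, FP=11+49+28=88 → 133/221 = 0.60181
  fog: TP=65, FP=8+59+15=82 → 65/147 = 0.44218
Highest is class 'cloudy' with precision = 0.6309.

0.6309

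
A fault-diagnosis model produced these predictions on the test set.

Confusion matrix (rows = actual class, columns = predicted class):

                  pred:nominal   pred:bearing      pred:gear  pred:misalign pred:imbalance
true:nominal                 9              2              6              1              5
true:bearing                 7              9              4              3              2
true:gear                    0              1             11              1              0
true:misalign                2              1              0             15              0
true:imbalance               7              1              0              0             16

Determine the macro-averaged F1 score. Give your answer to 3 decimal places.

Per-class F1 score (2·TP/(2·TP+FP+FN)):
  nominal: TP=9, FP=7+0+2+7=16, FN=2+6+1+5=14 → 18/48 = 0.3750
  bearing: TP=9, FP=2+1+1+1=5, FN=7+4+3+2=16 → 18/39 = 0.4615
  gear: TP=11, FP=6+4+0+0=10, FN=0+1+1+0=2 → 22/34 = 0.6471
  misalign: TP=15, FP=1+3+1+0=5, FN=2+1+0+0=3 → 30/38 = 0.7895
  imbalance: TP=16, FP=5+2+0+0=7, FN=7+1+0+0=8 → 32/47 = 0.6809
Macro-F1 score = mean = (0.3750 + 0.4615 + 0.6471 + 0.7895 + 0.6809) / 5 = 0.591

0.591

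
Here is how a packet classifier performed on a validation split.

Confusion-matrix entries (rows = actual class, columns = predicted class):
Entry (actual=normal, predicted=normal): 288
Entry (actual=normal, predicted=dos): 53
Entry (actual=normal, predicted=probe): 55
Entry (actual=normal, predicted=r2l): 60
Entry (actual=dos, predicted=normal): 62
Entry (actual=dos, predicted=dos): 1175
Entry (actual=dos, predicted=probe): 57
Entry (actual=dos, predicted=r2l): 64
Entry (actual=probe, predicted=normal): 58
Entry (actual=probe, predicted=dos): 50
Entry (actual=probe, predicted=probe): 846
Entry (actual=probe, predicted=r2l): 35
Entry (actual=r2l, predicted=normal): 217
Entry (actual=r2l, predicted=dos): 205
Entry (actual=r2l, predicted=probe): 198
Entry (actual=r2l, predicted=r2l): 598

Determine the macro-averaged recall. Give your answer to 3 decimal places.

0.711

Per-class recall (TP/(TP+FN)):
  normal: TP=288, FN=53+55+60=168 → 288/456 = 0.6316
  dos: TP=1175, FN=62+57+64=183 → 1175/1358 = 0.8652
  probe: TP=846, FN=58+50+35=143 → 846/989 = 0.8554
  r2l: TP=598, FN=217+205+198=620 → 598/1218 = 0.4910
Macro-recall = mean = (0.6316 + 0.8652 + 0.8554 + 0.4910) / 4 = 0.711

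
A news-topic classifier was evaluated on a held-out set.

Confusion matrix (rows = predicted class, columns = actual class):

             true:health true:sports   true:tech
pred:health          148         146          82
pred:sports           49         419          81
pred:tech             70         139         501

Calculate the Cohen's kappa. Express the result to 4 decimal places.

0.4594

Observed agreement pₒ = trace/N = 1068/1635 = 0.65321
Expected agreement pₑ = Σ (rowᵢ·colᵢ)/N² = (267·376 + 704·549 + 664·710)/1635² = 0.35849
κ = (pₒ − pₑ)/(1 − pₑ) = (0.65321 − 0.35849)/(1 − 0.35849) = 0.4594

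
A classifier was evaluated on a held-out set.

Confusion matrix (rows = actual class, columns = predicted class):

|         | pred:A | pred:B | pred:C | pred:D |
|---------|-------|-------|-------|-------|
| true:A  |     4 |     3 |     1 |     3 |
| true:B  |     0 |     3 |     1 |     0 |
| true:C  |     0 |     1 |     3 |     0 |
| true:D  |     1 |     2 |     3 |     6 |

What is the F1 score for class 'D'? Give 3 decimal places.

0.571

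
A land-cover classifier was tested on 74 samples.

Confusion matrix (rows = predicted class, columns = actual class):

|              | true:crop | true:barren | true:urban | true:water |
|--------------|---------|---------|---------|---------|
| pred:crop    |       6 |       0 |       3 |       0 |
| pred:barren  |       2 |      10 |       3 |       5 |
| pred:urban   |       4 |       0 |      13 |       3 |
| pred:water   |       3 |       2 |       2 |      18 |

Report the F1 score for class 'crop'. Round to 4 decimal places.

F1 score = 2·TP/(2·TP+FP+FN).
crop: TP=6, FP=0+3+0=3, FN=2+4+3=9 → 12/24 = 0.50000

0.5000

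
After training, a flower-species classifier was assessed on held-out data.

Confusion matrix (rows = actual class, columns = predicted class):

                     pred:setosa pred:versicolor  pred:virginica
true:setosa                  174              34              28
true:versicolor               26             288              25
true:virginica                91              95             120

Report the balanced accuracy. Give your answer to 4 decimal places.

Balanced accuracy = mean of per-class recall.
  setosa: recall = 174/236 = 0.73729
  versicolor: recall = 288/339 = 0.84956
  virginica: recall = 120/306 = 0.39216
Mean = (0.73729 + 0.84956 + 0.39216) / 3 = 0.6597

0.6597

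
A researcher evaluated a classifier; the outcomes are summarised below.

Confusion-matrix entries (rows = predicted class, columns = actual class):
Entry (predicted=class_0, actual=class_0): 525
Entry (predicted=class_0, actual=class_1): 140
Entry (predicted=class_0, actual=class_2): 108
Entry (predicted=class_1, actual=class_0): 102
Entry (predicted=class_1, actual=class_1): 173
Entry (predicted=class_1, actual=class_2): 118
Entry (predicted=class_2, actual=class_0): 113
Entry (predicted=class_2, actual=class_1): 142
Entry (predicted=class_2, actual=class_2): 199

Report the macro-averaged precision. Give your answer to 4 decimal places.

0.5192

Per-class precision (TP/(TP+FP)):
  class_0: TP=525, FP=140+108=248 → 525/773 = 0.67917
  class_1: TP=173, FP=102+118=220 → 173/393 = 0.44020
  class_2: TP=199, FP=113+142=255 → 199/454 = 0.43833
Macro-precision = mean = (0.67917 + 0.44020 + 0.43833) / 3 = 0.5192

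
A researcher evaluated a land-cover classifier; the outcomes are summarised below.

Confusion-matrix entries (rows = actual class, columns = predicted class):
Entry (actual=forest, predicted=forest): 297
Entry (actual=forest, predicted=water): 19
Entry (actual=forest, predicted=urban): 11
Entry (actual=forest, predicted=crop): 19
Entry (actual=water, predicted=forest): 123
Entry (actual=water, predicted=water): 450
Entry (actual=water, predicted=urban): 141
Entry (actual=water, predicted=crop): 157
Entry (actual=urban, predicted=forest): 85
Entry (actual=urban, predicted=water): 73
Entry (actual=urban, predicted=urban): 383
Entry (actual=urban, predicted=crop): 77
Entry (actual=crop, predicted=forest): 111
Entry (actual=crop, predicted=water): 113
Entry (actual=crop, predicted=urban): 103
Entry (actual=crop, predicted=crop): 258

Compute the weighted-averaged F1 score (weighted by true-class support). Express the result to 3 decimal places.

0.570

Per-class F1 score (2·TP/(2·TP+FP+FN)):
  forest: TP=297, FP=123+85+111=319, FN=19+11+19=49 → 594/962 = 0.6175
  water: TP=450, FP=19+73+113=205, FN=123+141+157=421 → 900/1526 = 0.5898
  urban: TP=383, FP=11+141+103=255, FN=85+73+77=235 → 766/1256 = 0.6099
  crop: TP=258, FP=19+157+77=253, FN=111+113+103=327 → 516/1096 = 0.4708
Weighted-F1 score = Σ (supportᵢ/N)·F1 scoreᵢ with N=2420: (346/2420)·0.6175 + (871/2420)·0.5898 + (618/2420)·0.6099 + (585/2420)·0.4708 = 0.570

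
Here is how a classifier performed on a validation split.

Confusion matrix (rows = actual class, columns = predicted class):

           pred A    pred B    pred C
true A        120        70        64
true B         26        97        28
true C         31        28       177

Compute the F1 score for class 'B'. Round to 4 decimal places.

One-vs-rest for 'B': TP = diagonal; FP = other classes predicted 'B'; FN = 'B' predicted as other.
F1 score = 2·TP/(2·TP+FP+FN).
B: TP=97, FP=70+28=98, FN=26+28=54 → 194/346 = 0.56069

0.5607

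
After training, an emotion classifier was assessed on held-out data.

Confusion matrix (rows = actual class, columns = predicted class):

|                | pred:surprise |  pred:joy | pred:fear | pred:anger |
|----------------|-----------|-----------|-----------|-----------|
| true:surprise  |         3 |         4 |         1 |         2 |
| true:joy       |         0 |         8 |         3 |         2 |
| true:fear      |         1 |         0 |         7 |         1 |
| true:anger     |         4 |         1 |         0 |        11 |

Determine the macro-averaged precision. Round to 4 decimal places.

0.5786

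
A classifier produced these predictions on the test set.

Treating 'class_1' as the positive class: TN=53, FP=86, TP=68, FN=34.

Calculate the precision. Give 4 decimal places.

0.4416

Precision = TP/(TP+FP) = 68/(68+86) = 68/154 = 0.4416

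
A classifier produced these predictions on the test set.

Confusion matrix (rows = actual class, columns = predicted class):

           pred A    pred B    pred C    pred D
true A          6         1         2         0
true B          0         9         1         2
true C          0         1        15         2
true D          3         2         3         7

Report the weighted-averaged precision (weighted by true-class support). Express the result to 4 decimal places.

Per-class precision (TP/(TP+FP)):
  A: TP=6, FP=0+0+3=3 → 6/9 = 0.66667
  B: TP=9, FP=1+1+2=4 → 9/13 = 0.69231
  C: TP=15, FP=2+1+3=6 → 15/21 = 0.71429
  D: TP=7, FP=0+2+2=4 → 7/11 = 0.63636
Weighted-precision = Σ (supportᵢ/N)·precisionᵢ with N=54: (9/54)·0.66667 + (12/54)·0.69231 + (18/54)·0.71429 + (15/54)·0.63636 = 0.6798

0.6798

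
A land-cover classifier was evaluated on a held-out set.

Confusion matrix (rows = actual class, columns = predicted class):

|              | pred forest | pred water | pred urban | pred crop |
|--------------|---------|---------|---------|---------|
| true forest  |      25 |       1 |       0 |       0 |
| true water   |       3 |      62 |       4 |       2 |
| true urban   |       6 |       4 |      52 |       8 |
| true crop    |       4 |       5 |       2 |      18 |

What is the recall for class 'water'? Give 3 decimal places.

One-vs-rest for 'water': TP = diagonal; FP = other classes predicted 'water'; FN = 'water' predicted as other.
recall = TP/(TP+FN).
water: TP=62, FN=3+4+2=9 → 62/71 = 0.8732

0.873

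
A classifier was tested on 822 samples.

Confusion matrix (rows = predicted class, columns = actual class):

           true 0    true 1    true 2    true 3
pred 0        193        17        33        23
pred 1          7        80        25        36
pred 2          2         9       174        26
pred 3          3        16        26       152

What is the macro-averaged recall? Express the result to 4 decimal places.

0.7282

Per-class recall (TP/(TP+FN)):
  0: TP=193, FN=7+2+3=12 → 193/205 = 0.94146
  1: TP=80, FN=17+9+16=42 → 80/122 = 0.65574
  2: TP=174, FN=33+25+26=84 → 174/258 = 0.67442
  3: TP=152, FN=23+36+26=85 → 152/237 = 0.64135
Macro-recall = mean = (0.94146 + 0.65574 + 0.67442 + 0.64135) / 4 = 0.7282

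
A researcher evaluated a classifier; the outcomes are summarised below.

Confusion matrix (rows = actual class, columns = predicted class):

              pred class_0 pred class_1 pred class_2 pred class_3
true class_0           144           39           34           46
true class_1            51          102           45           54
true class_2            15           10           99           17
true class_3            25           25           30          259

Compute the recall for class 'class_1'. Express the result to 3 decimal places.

One-vs-rest for 'class_1': TP = diagonal; FP = other classes predicted 'class_1'; FN = 'class_1' predicted as other.
recall = TP/(TP+FN).
class_1: TP=102, FN=51+45+54=150 → 102/252 = 0.4048

0.405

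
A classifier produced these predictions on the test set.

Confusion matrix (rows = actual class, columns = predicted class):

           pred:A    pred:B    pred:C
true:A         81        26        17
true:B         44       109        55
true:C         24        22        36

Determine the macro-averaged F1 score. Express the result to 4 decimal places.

Per-class F1 score (2·TP/(2·TP+FP+FN)):
  A: TP=81, FP=44+24=68, FN=26+17=43 → 162/273 = 0.59341
  B: TP=109, FP=26+22=48, FN=44+55=99 → 218/365 = 0.59726
  C: TP=36, FP=17+55=72, FN=24+22=46 → 72/190 = 0.37895
Macro-F1 score = mean = (0.59341 + 0.59726 + 0.37895) / 3 = 0.5232

0.5232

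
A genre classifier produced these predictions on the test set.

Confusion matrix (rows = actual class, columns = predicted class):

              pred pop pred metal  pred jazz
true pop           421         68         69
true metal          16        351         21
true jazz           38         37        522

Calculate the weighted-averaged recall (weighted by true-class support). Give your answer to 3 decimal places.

0.839

Per-class recall (TP/(TP+FN)):
  pop: TP=421, FN=68+69=137 → 421/558 = 0.7545
  metal: TP=351, FN=16+21=37 → 351/388 = 0.9046
  jazz: TP=522, FN=38+37=75 → 522/597 = 0.8744
Weighted-recall = Σ (supportᵢ/N)·recallᵢ with N=1543: (558/1543)·0.7545 + (388/1543)·0.9046 + (597/1543)·0.8744 = 0.839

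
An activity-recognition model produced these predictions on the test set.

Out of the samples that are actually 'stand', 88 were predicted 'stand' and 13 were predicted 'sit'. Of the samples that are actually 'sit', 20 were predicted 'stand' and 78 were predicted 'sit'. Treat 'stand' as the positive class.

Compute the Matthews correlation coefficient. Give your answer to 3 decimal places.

0.670

MCC = (TP·TN − FP·FN) / √((TP+FP)(TP+FN)(TN+FP)(TN+FN))
Numerator = 88·78 − 20·13 = 6604
Denominator = √(108·101·98·91) = √97277544 = 9862.9379
MCC = 6604 / 9862.9379 = 0.670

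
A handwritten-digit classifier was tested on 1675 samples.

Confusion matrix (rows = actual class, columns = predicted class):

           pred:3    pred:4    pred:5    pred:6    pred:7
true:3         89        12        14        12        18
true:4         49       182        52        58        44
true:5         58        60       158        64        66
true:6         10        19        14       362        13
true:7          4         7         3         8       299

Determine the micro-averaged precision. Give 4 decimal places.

Micro-averaging pools counts across classes: ΣTP=1090, ΣFP=585, ΣFN=585.
Micro-precision = TP/(TP+FP) on pooled counts = 0.6507 (equals overall accuracy in single-label multiclass).

0.6507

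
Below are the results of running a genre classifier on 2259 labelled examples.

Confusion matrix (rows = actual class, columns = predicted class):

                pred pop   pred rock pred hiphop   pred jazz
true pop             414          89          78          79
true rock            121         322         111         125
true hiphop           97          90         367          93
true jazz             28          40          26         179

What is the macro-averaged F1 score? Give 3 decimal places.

Per-class F1 score (2·TP/(2·TP+FP+FN)):
  pop: TP=414, FP=121+97+28=246, FN=89+78+79=246 → 828/1320 = 0.6273
  rock: TP=322, FP=89+90+40=219, FN=121+111+125=357 → 644/1220 = 0.5279
  hiphop: TP=367, FP=78+111+26=215, FN=97+90+93=280 → 734/1229 = 0.5972
  jazz: TP=179, FP=79+125+93=297, FN=28+40+26=94 → 358/749 = 0.4780
Macro-F1 score = mean = (0.6273 + 0.5279 + 0.5972 + 0.4780) / 4 = 0.558

0.558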